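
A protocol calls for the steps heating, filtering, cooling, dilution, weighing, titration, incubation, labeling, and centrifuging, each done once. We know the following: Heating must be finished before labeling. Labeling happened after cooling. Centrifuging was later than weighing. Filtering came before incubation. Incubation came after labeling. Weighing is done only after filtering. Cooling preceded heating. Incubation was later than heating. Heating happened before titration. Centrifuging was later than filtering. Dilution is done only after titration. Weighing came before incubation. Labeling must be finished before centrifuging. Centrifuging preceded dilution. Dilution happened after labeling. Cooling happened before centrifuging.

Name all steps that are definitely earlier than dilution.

centrifuging, cooling, filtering, heating, labeling, titration, weighing

Directly stated before dilution: centrifuging, labeling, and titration.
Cooling reaches dilution via cooling → labeling → dilution.
Filtering reaches dilution via filtering → centrifuging → dilution.
Heating reaches dilution via heating → titration → dilution.
Likewise weighing reaches dilution by chaining the stated constraints.
No chain forces incubation ahead of dilution.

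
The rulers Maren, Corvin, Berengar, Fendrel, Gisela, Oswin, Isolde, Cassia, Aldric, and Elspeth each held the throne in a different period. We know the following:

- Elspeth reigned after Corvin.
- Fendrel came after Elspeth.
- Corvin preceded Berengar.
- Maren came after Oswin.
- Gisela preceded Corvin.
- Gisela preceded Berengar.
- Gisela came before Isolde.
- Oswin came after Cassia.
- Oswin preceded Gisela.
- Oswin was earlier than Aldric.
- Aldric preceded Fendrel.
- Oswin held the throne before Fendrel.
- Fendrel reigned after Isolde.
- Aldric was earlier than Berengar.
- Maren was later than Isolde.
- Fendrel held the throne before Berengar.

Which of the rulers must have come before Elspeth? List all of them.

Cassia, Corvin, Gisela, Oswin

Directly stated before Elspeth: Corvin.
Cassia reaches Elspeth via Cassia → Oswin → Gisela → Corvin → Elspeth.
Gisela reaches Elspeth via Gisela → Corvin → Elspeth.
Oswin reaches Elspeth via Oswin → Gisela → Corvin → Elspeth.
No chain forces Berengar (or any of the others) ahead of Elspeth.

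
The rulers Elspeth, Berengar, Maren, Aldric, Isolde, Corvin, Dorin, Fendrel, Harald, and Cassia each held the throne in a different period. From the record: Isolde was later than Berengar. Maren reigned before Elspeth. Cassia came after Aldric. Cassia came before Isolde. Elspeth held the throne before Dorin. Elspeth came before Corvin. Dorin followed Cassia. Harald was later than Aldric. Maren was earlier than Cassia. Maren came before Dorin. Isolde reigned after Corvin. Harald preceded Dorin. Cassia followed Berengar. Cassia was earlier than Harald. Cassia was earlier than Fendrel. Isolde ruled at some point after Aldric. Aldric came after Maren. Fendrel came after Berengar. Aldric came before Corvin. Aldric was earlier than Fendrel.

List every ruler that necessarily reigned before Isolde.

Aldric, Berengar, Cassia, Corvin, Elspeth, Maren

Directly stated before Isolde: Aldric, Berengar, Cassia, and Corvin.
Elspeth reaches Isolde via Elspeth → Corvin → Isolde.
Maren reaches Isolde via Maren → Aldric → Isolde.
No chain forces Fendrel (or any of the others) ahead of Isolde.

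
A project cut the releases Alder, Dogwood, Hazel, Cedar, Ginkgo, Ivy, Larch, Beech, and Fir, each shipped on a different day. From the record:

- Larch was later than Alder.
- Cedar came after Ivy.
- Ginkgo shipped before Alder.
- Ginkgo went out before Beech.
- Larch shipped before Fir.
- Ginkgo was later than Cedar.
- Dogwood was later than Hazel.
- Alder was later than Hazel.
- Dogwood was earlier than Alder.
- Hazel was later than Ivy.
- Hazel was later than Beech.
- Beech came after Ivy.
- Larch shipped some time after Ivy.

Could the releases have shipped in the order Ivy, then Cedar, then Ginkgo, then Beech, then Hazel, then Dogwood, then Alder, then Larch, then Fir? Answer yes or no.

yes

Check each stated constraint against the proposed order — e.g. Ginkgo is ahead of Alder; Ivy is ahead of Larch. Every pair is in the required order; nothing is violated.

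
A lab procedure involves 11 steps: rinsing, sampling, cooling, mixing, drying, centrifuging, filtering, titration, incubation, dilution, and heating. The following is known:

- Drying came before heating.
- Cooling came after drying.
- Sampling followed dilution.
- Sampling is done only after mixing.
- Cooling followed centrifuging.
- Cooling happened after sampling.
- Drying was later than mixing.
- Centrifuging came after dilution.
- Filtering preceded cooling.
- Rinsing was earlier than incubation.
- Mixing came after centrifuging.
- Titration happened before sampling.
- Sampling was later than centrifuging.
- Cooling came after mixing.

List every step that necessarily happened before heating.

Directly stated before heating: drying.
Centrifuging reaches heating via centrifuging → mixing → drying → heating.
Dilution reaches heating via dilution → centrifuging → mixing → drying → heating.
Mixing reaches heating via mixing → drying → heating.

centrifuging, dilution, drying, mixing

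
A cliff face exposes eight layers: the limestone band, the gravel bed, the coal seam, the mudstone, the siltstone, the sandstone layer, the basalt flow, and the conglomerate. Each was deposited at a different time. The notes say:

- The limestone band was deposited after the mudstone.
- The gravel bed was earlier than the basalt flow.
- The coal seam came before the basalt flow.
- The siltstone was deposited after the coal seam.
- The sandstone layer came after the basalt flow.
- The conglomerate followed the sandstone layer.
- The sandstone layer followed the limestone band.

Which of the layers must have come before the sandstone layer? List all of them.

Directly stated before the sandstone layer: the basalt flow and the limestone band.
The coal seam reaches the sandstone layer via the coal seam → the basalt flow → the sandstone layer.
The gravel bed reaches the sandstone layer via the gravel bed → the basalt flow → the sandstone layer.
The mudstone reaches the sandstone layer via the mudstone → the limestone band → the sandstone layer.
No chain forces the conglomerate (or any of the others) ahead of the sandstone layer.

the basalt flow, the coal seam, the gravel bed, the limestone band, the mudstone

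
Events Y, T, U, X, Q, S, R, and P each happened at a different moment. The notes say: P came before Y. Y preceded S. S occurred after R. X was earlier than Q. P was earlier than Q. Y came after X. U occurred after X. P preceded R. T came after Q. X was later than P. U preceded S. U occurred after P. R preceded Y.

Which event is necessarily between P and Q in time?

Tracing the constraints gives P → X → Q, so X sits after P and before Q.
No other event is forced both after P and before Q.

X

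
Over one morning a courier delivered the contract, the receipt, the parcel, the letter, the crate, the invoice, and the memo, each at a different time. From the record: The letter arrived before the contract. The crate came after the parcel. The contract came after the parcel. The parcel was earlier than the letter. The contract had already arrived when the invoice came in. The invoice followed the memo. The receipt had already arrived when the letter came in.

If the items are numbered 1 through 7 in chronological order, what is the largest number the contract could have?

6

The contract must come before the invoice — 1 item forced after it.
Everything else can be placed before the contract in some valid order, so the contract can sit as late as position 7 − 1 = 6.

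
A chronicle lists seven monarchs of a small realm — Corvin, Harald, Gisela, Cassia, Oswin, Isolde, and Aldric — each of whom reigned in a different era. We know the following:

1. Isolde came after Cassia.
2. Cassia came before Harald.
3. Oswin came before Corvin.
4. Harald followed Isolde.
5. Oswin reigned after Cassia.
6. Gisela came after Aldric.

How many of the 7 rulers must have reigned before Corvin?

2

Directly stated before Corvin: Oswin.
Cassia reaches Corvin via Cassia → Oswin → Corvin.
That's Cassia and Oswin — 2 in all.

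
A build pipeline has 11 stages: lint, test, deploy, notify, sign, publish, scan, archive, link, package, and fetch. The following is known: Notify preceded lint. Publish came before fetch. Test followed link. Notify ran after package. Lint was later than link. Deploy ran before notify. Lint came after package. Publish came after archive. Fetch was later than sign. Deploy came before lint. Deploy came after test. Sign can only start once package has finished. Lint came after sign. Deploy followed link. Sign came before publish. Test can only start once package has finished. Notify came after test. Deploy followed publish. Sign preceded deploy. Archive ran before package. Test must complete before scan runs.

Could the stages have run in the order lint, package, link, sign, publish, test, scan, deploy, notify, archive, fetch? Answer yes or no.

no

The constraints require sign before lint, but in the proposed sequence lint appears ahead of sign. That one violation is enough.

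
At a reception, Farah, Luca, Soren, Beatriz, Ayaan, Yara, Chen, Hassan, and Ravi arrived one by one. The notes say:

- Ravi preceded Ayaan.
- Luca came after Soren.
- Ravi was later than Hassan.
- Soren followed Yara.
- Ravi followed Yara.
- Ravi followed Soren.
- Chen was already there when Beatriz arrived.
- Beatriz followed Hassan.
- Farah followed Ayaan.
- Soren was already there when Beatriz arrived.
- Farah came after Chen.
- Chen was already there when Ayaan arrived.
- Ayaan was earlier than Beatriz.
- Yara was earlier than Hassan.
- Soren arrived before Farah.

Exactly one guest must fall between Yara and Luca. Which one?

Soren

Tracing the constraints gives Yara → Soren → Luca, so Soren sits after Yara and before Luca.
No other guest is forced both after Yara and before Luca.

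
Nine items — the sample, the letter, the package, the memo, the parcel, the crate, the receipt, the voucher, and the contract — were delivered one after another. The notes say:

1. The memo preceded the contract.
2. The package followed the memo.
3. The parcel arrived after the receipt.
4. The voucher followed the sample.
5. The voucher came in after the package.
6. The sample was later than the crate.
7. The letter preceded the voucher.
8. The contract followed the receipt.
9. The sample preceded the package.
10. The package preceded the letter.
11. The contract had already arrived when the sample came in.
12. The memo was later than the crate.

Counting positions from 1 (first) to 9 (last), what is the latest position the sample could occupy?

6

The sample must come before the letter, the package, and the voucher — 3 items forced after it.
Everything else can be placed before the sample in some valid order, so the sample can sit as late as position 9 − 3 = 6.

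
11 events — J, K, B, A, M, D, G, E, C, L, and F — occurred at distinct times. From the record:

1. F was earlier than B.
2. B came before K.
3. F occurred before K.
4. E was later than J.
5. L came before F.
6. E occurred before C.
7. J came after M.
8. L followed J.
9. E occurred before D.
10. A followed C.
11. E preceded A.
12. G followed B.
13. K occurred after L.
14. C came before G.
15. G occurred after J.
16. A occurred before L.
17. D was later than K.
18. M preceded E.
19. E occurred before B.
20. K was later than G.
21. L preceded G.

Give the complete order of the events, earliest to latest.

M, J, E, C, A, L, F, B, G, K, D

The constraints fix every adjacent pair, so only one ordering works:
M → J → E → C → A → L → F → B → G → K → D.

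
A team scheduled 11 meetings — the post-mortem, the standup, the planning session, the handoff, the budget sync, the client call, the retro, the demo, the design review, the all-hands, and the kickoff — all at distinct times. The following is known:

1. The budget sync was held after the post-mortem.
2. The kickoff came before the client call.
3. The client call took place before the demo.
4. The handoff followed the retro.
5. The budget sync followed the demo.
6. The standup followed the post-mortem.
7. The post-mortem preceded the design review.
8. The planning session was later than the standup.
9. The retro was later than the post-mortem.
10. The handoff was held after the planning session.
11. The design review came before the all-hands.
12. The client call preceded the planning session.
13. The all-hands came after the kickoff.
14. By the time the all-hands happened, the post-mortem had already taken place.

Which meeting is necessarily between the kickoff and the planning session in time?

Tracing the constraints gives the kickoff → the client call → the planning session, so the client call sits after the kickoff and before the planning session.
No other meeting is forced both after the kickoff and before the planning session.

the client call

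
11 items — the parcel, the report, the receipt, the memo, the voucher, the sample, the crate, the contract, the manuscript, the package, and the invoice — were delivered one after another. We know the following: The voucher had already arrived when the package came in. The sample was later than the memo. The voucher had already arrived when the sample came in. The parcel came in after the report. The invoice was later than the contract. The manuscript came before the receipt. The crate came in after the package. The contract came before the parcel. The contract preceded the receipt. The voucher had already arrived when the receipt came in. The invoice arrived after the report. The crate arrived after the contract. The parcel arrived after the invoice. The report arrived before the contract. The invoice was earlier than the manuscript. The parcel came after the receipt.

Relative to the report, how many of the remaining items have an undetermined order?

4

Forced after the report: the contract, the crate, the invoice, the manuscript, the parcel, and the receipt.
That leaves the memo, the package, the sample, and the voucher with no forced order relative to the report — 4.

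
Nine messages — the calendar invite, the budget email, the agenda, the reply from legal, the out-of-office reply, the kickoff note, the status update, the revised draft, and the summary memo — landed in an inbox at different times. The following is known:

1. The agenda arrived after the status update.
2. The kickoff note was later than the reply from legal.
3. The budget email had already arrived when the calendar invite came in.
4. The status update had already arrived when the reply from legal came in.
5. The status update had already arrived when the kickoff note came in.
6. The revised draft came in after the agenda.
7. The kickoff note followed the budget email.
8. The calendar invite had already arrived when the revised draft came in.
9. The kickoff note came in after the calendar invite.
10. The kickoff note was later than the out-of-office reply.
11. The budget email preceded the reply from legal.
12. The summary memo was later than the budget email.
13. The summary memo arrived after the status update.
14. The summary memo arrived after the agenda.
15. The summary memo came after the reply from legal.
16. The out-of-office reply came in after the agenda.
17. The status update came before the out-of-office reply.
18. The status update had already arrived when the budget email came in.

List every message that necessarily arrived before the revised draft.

the agenda, the budget email, the calendar invite, the status update

Directly stated before the revised draft: the agenda and the calendar invite.
The budget email reaches the revised draft via the budget email → the calendar invite → the revised draft.
The status update reaches the revised draft via the status update → the agenda → the revised draft.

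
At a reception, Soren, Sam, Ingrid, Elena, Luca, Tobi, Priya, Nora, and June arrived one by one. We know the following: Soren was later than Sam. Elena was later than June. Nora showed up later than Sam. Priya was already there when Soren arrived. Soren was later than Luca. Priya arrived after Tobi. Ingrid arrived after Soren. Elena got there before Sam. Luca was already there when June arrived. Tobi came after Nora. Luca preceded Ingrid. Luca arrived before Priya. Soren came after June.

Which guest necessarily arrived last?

Ingrid

Every other guest has a chain of constraints placing them before Ingrid, so Ingrid is last.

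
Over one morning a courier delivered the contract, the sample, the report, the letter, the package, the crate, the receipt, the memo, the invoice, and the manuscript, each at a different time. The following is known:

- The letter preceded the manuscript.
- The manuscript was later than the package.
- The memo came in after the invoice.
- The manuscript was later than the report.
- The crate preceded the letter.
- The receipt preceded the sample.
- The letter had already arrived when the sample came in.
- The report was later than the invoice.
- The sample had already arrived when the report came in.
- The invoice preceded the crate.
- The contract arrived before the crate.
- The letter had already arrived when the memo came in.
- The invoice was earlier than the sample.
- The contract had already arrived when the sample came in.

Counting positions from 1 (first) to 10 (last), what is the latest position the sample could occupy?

The sample must come before the manuscript and the report — 2 items forced after it.
Everything else can be placed before the sample in some valid order, so the sample can sit as late as position 10 − 2 = 8.

8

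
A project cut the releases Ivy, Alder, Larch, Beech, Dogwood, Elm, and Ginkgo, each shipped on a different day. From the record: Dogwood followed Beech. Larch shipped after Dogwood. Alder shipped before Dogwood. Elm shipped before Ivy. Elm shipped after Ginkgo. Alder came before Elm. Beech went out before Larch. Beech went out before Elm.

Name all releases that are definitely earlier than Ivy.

Directly stated before Ivy: Elm.
Alder reaches Ivy via Alder → Elm → Ivy.
Beech reaches Ivy via Beech → Elm → Ivy.
Ginkgo reaches Ivy via Ginkgo → Elm → Ivy.
No chain forces Larch (or any of the others) ahead of Ivy.

Alder, Beech, Elm, Ginkgo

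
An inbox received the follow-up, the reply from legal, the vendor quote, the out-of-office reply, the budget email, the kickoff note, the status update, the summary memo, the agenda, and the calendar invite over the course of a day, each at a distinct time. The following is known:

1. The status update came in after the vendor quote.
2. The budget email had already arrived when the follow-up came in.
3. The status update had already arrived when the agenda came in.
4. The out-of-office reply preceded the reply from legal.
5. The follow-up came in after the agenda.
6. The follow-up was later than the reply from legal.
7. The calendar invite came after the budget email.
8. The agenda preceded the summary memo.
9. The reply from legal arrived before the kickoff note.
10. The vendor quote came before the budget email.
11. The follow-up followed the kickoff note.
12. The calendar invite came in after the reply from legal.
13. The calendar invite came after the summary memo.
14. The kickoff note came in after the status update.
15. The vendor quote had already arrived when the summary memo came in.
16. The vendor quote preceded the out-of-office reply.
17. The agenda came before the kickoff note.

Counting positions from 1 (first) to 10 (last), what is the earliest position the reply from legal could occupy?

The out-of-office reply and the vendor quote must both come before the reply from legal — 2 forced predecessors.
Nothing else is forced ahead of the reply from legal, so its earliest slot is position 2 + 1 = 3.

3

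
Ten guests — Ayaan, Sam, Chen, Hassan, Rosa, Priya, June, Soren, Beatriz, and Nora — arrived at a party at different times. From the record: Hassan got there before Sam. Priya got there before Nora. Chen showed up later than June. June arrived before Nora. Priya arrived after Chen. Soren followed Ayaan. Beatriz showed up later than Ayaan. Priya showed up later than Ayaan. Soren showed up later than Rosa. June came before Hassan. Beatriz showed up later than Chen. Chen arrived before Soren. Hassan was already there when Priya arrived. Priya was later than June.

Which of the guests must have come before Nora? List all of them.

Directly stated before Nora: June and Priya.
Ayaan reaches Nora via Ayaan → Priya → Nora.
Chen reaches Nora via Chen → Priya → Nora.
Hassan reaches Nora via Hassan → Priya → Nora.
No chain forces Beatriz (or any of the others) ahead of Nora.

Ayaan, Chen, Hassan, June, Priya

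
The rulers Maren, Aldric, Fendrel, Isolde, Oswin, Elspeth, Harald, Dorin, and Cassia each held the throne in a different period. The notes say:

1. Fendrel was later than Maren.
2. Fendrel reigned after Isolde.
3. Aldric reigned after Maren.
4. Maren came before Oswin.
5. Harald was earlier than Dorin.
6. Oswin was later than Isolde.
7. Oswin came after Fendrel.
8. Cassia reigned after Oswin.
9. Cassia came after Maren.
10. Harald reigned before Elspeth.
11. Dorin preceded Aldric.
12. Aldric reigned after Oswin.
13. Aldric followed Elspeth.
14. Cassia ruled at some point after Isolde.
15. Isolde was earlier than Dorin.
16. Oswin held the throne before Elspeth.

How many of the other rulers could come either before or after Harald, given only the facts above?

5

Forced after Harald: Aldric, Dorin, and Elspeth.
That leaves Cassia, Fendrel, Isolde, Maren, and Oswin with no forced order relative to Harald — 5.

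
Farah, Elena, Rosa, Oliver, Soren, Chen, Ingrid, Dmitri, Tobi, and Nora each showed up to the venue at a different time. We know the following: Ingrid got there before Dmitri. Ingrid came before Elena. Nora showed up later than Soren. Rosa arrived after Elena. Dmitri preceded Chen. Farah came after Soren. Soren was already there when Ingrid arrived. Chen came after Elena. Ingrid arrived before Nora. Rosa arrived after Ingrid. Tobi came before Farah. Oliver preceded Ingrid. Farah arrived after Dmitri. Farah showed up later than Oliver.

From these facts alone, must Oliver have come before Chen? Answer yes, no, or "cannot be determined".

Chain the constraints: Oliver → Ingrid → Elena → Chen. Each link is directly stated, so Oliver comes before Chen.

yes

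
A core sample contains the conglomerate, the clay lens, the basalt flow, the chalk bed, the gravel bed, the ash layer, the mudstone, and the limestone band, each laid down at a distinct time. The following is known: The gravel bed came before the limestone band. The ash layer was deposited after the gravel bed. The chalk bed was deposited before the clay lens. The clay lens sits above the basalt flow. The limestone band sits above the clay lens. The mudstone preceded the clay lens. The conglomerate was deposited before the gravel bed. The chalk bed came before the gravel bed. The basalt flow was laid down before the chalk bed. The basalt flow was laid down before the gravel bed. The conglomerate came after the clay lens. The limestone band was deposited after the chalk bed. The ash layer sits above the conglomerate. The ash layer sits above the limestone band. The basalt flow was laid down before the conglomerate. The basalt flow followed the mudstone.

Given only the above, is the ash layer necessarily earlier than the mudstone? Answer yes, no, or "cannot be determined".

Tracing the constraints gives the mudstone → the basalt flow → the gravel bed → the ash layer, so the mudstone must come before the ash layer.
That means the ash layer cannot be before the mudstone.

no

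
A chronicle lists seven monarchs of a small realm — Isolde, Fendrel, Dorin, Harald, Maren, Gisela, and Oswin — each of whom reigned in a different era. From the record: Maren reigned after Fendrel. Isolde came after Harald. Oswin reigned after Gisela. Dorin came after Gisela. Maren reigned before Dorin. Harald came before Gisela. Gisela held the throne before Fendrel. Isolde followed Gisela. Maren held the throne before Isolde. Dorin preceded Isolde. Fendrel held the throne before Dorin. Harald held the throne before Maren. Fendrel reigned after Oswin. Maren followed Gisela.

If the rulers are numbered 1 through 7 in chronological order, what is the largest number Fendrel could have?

4

Fendrel must come before Dorin, Isolde, and Maren — 3 rulers forced after them.
Everything else can be placed before Fendrel in some valid order, so Fendrel can sit as late as position 7 − 3 = 4.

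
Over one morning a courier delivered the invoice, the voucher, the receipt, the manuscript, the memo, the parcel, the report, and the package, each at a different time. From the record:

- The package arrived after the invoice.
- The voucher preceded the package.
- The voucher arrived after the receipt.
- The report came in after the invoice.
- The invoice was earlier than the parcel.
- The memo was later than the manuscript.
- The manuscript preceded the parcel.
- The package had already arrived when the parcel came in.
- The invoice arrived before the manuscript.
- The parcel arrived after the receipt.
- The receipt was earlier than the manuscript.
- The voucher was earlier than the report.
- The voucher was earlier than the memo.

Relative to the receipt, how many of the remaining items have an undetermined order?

1

Forced after the receipt: the manuscript, the memo, the package, the parcel, the report, and the voucher.
That leaves the invoice with no forced order relative to the receipt — 1.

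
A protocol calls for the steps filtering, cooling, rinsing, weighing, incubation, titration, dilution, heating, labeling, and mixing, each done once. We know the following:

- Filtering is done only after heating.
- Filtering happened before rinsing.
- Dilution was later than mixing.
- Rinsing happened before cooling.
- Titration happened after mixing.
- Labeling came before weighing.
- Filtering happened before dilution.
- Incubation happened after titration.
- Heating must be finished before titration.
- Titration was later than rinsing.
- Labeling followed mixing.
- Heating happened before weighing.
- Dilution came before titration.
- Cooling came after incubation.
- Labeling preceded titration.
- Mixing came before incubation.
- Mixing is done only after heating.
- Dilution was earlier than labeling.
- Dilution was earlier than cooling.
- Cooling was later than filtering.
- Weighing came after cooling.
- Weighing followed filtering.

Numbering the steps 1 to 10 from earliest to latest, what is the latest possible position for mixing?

Mixing must come before cooling, dilution, incubation, labeling, titration, and weighing — 6 steps forced after it.
Everything else can be placed before mixing in some valid order, so mixing can sit as late as position 10 − 6 = 4.

4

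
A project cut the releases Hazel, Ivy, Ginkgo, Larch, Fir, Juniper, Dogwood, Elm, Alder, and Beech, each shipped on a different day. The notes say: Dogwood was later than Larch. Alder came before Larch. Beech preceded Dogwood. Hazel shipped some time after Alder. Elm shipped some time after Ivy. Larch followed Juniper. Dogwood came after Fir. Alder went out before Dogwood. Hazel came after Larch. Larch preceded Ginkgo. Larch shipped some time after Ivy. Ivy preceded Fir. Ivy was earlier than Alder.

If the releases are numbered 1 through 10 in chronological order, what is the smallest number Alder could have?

Ivy must come before Alder — 1 forced predecessor.
Nothing else is forced ahead of Alder, so its earliest slot is position 1 + 1 = 2.

2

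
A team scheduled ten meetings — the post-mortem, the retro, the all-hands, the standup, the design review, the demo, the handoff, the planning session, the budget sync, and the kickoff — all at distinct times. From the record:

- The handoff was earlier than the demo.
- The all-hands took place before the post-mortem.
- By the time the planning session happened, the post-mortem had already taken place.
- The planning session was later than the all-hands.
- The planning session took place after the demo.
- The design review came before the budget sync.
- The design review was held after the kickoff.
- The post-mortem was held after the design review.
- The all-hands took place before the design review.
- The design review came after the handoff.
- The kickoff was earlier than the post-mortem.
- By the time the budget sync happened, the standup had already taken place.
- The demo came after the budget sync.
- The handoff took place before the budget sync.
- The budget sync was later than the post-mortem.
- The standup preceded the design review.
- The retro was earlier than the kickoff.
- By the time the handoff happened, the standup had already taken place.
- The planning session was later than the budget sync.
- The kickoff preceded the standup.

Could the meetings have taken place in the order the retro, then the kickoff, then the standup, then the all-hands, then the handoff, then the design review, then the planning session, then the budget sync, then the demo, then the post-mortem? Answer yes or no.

no

The constraints require the post-mortem before the planning session, but in the proposed sequence the planning session appears ahead of the post-mortem. That one violation is enough.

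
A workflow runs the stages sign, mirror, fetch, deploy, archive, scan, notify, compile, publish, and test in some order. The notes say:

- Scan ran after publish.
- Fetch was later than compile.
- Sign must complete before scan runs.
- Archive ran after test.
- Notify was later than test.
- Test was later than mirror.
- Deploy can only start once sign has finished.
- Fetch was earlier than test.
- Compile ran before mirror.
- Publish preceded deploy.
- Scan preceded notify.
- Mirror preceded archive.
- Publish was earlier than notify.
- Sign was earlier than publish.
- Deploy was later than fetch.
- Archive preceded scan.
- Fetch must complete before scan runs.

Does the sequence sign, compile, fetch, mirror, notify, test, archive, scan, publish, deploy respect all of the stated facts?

no

The constraints require publish before scan, but in the proposed sequence scan appears ahead of publish. That one violation is enough.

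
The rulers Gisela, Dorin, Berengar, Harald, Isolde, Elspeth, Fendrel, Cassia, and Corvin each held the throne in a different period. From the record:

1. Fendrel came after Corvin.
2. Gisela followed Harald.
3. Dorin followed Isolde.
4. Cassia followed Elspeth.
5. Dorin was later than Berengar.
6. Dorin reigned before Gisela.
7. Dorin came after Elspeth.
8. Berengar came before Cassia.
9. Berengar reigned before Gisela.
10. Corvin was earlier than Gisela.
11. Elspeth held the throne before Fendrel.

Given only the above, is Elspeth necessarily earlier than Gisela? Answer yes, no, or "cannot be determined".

yes

Chain the constraints: Elspeth → Dorin → Gisela. Each link is directly stated, so Elspeth comes before Gisela.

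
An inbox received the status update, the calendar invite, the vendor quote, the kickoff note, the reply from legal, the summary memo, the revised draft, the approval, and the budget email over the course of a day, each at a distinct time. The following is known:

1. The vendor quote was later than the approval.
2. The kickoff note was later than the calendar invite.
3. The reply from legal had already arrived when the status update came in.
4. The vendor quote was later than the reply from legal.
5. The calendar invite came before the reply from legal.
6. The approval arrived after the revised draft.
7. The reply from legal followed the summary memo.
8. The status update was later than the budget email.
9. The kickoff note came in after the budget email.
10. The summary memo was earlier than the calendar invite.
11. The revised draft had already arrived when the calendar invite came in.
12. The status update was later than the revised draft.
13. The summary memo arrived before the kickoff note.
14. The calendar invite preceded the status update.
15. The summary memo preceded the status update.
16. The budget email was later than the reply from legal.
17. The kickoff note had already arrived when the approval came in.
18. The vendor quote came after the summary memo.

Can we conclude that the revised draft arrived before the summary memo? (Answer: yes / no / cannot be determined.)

No chain of stated constraints runs from the revised draft to the summary memo, and none runs from the summary memo to the revised draft either.
So the relative order of the revised draft and the summary memo is not fixed by the given facts.

cannot be determined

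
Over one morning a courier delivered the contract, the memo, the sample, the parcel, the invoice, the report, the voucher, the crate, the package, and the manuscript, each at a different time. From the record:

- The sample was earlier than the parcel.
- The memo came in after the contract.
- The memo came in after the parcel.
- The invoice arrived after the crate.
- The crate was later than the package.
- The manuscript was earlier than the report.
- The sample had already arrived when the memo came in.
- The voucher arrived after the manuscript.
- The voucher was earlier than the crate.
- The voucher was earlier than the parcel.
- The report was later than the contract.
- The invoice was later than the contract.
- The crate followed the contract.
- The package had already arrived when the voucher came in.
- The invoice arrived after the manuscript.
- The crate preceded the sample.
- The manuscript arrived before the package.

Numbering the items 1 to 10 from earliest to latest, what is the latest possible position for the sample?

The sample must come before the memo and the parcel — 2 items forced after it.
Everything else can be placed before the sample in some valid order, so the sample can sit as late as position 10 − 2 = 8.

8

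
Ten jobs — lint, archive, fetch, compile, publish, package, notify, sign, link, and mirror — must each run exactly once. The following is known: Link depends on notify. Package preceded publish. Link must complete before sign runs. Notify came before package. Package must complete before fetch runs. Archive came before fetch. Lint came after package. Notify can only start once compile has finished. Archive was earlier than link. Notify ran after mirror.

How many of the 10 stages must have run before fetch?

Directly stated before fetch: archive and package.
Compile reaches fetch via compile → notify → package → fetch.
Mirror reaches fetch via mirror → notify → package → fetch.
Notify reaches fetch via notify → package → fetch.
No chain forces lint (or any of the others) ahead of fetch.
That's archive, compile, mirror, notify, and package — 5 in all.

5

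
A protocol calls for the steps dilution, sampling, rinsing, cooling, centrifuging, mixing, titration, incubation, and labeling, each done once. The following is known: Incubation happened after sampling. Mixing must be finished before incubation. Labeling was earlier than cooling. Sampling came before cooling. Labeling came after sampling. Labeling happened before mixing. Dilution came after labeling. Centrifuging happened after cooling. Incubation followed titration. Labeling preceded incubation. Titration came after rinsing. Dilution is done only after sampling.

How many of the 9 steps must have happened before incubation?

Directly stated before incubation: labeling, mixing, sampling, and titration.
Rinsing reaches incubation via rinsing → titration → incubation.
That's labeling, mixing, rinsing, sampling, and titration — 5 in all.

5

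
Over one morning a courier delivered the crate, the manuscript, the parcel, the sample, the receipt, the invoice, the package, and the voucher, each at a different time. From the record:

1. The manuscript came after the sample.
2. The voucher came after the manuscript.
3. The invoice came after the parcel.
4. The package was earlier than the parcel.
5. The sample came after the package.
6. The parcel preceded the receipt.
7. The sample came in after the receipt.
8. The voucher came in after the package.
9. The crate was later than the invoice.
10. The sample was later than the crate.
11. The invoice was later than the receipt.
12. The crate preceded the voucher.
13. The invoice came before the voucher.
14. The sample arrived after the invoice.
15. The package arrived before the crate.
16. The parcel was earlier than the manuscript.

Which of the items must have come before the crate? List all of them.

the invoice, the package, the parcel, the receipt

Directly stated before the crate: the invoice and the package.
The parcel reaches the crate via the parcel → the invoice → the crate.
The receipt reaches the crate via the receipt → the invoice → the crate.
No chain forces the manuscript (or any of the others) ahead of the crate.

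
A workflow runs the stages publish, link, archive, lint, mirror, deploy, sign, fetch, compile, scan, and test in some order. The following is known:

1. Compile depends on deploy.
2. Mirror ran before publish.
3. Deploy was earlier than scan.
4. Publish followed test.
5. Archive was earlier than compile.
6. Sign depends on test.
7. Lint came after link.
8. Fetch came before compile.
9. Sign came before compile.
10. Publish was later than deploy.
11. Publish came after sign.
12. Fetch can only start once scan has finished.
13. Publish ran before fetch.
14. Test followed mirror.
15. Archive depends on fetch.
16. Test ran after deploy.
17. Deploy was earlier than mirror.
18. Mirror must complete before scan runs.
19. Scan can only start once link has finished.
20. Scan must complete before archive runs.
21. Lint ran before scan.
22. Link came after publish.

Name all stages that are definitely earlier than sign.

deploy, mirror, test

Directly stated before sign: test.
Deploy reaches sign via deploy → test → sign.
Mirror reaches sign via mirror → test → sign.
No chain forces publish (or any of the others) ahead of sign.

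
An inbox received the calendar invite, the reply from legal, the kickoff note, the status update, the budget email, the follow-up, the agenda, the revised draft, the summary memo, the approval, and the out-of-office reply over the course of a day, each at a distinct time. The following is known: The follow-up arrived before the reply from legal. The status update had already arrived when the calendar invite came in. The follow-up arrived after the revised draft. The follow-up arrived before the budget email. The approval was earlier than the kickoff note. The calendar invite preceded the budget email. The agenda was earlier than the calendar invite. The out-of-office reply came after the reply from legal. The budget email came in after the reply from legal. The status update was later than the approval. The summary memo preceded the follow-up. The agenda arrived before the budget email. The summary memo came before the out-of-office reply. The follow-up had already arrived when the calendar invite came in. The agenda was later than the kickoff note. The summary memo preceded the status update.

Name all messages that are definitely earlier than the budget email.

Directly stated before the budget email: the agenda, the calendar invite, the follow-up, and the reply from legal.
The approval reaches the budget email via the approval → the status update → the calendar invite → the budget email.
The kickoff note reaches the budget email via the kickoff note → the agenda → the budget email.
The revised draft reaches the budget email via the revised draft → the follow-up → the budget email.
Likewise the status update and the summary memo each reach the budget email by chaining the stated constraints.

the agenda, the approval, the calendar invite, the follow-up, the kickoff note, the reply from legal, the revised draft, the status update, the summary memo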